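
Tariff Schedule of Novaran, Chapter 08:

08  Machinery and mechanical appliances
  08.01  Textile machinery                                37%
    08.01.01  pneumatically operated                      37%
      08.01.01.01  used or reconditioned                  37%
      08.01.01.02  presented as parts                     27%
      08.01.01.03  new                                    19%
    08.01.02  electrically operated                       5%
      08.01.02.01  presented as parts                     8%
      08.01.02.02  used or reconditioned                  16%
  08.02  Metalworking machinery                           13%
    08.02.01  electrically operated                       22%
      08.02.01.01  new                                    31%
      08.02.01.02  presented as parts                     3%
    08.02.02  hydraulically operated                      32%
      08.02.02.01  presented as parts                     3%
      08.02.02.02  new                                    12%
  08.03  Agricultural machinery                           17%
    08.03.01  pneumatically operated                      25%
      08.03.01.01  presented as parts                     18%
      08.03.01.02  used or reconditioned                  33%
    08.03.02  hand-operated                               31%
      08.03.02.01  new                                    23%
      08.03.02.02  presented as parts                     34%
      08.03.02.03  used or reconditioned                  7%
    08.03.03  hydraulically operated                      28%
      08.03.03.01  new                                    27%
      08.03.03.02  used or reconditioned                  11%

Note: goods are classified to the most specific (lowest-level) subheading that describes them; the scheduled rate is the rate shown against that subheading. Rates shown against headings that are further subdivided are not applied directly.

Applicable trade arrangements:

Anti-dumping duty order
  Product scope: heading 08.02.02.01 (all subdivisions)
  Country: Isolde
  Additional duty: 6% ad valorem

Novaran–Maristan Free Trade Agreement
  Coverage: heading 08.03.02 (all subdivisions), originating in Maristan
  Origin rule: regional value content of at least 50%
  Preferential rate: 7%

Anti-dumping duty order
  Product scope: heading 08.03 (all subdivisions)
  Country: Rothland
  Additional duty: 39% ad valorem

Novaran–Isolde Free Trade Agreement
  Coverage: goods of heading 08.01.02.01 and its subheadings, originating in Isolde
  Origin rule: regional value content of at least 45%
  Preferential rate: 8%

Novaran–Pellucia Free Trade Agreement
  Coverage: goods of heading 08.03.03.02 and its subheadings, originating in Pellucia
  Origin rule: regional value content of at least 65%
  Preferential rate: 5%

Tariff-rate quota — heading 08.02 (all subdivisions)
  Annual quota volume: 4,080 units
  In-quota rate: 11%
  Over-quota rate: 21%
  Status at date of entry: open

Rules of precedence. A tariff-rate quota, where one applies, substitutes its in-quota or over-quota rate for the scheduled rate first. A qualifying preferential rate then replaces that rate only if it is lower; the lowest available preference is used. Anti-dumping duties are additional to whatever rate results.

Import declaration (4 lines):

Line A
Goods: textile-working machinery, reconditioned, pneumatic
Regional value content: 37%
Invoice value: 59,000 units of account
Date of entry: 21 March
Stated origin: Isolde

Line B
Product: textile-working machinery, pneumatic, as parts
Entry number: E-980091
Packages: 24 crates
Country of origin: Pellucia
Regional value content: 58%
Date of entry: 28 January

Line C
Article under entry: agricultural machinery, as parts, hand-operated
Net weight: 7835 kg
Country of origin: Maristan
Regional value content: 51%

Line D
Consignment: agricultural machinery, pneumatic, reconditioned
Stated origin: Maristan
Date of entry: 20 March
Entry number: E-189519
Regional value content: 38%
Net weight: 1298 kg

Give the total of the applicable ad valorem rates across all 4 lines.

104%

Line A: textile-working → 08.01; pneumatic → 08.01.01; reconditioned → 08.01.01.01. Scheduled 37%. Isolde agreement on 08.01.02.01: 08.01.01.01 not covered. → 37%.
Line B: textile-working → 08.01; pneumatic → 08.01.01; as parts → 08.01.01.02. Scheduled 27%. Pellucia agreement on 08.03.03.02: 08.01.01.02 not covered. → 27%.
Line C: agricultural → 08.03; hand-operated → 08.03.02; as parts → 08.03.02.02. Scheduled 34%. Maristan agreement on 08.03.02: RVC ≥ 50% → 7% available; preferential 7%. → 7%.
Line D: agricultural → 08.03; pneumatic → 08.03.01; reconditioned → 08.03.01.02. Scheduled 33%. Maristan agreement on 08.03.02: 08.03.01.02 not covered. → 33%.
Sum: 37% + 27% + 7% + 33% = 104%.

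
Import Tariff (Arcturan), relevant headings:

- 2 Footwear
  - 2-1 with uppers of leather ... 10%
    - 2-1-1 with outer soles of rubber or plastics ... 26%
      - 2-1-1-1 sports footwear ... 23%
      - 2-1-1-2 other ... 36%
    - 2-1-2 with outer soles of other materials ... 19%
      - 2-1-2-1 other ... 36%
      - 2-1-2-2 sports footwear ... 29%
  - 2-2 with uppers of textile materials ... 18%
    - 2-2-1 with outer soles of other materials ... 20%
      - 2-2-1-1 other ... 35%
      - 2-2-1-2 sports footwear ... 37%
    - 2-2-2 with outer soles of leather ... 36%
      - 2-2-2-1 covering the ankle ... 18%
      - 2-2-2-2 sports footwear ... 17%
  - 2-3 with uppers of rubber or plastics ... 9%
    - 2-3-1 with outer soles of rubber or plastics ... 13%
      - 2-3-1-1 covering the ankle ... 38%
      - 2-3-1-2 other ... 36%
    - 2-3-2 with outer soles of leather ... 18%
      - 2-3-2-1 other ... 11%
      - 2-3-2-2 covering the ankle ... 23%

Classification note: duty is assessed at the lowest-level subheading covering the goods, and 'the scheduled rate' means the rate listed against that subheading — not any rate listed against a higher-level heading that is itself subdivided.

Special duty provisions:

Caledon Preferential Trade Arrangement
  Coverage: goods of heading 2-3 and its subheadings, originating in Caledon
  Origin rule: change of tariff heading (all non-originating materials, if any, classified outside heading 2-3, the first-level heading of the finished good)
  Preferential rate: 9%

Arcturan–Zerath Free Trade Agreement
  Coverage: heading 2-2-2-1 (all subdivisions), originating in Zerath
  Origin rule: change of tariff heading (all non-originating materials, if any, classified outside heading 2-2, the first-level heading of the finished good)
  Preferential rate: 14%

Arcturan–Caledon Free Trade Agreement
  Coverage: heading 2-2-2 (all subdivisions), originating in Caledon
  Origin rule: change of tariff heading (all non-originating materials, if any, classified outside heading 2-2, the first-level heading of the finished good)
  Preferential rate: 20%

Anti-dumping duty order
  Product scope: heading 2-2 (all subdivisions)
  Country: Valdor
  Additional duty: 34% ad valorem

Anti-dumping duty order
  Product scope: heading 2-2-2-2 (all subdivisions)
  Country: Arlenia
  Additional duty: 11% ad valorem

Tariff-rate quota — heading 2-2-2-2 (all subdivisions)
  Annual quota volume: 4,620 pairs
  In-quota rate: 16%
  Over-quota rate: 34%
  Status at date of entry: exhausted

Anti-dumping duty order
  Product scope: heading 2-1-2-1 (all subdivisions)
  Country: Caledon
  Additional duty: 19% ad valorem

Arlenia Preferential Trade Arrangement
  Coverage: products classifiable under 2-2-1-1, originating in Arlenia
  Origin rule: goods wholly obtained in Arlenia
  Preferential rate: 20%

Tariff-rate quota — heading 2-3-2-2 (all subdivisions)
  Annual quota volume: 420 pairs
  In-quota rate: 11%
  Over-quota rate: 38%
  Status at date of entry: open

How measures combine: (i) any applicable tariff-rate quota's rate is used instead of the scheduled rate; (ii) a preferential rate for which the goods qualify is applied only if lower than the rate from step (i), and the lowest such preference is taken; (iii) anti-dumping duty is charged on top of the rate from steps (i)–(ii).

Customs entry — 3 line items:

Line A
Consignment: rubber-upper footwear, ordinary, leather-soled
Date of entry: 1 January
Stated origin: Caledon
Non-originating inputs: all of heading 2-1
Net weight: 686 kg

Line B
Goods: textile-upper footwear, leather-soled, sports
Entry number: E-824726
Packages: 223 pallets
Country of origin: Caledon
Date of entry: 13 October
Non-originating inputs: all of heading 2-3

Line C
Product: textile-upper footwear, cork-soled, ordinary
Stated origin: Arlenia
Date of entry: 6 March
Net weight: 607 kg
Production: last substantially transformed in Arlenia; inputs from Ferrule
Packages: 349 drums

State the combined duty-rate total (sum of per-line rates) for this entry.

64%

Line A: rubber-upper → 2-3; leather-soled → 2-3-2; ordinary → 2-3-2-1. Scheduled 11%. Caledon agreement on 2-3: CTH met → 9% available; Caledon agreement on 2-2-2: 2-3-2-1 not covered; preferential 9%. → 9%.
Line B: textile-upper → 2-2; leather-soled → 2-2-2; sports → 2-2-2-2. Scheduled 17%. quota on 2-2-2-2 exhausted → over-quota 34%; Caledon agreement on 2-3: 2-2-2-2 not covered; Caledon agreement on 2-2-2: CTH met → 20% available; preferential 20%. → 20%.
Line C: textile-upper → 2-2; cork-soled → 2-2-1; ordinary → 2-2-1-1. Scheduled 35%. Arlenia agreement on 2-2-1-1: not wholly obtained. → 35%.
Sum: 9% + 20% + 35% = 64%.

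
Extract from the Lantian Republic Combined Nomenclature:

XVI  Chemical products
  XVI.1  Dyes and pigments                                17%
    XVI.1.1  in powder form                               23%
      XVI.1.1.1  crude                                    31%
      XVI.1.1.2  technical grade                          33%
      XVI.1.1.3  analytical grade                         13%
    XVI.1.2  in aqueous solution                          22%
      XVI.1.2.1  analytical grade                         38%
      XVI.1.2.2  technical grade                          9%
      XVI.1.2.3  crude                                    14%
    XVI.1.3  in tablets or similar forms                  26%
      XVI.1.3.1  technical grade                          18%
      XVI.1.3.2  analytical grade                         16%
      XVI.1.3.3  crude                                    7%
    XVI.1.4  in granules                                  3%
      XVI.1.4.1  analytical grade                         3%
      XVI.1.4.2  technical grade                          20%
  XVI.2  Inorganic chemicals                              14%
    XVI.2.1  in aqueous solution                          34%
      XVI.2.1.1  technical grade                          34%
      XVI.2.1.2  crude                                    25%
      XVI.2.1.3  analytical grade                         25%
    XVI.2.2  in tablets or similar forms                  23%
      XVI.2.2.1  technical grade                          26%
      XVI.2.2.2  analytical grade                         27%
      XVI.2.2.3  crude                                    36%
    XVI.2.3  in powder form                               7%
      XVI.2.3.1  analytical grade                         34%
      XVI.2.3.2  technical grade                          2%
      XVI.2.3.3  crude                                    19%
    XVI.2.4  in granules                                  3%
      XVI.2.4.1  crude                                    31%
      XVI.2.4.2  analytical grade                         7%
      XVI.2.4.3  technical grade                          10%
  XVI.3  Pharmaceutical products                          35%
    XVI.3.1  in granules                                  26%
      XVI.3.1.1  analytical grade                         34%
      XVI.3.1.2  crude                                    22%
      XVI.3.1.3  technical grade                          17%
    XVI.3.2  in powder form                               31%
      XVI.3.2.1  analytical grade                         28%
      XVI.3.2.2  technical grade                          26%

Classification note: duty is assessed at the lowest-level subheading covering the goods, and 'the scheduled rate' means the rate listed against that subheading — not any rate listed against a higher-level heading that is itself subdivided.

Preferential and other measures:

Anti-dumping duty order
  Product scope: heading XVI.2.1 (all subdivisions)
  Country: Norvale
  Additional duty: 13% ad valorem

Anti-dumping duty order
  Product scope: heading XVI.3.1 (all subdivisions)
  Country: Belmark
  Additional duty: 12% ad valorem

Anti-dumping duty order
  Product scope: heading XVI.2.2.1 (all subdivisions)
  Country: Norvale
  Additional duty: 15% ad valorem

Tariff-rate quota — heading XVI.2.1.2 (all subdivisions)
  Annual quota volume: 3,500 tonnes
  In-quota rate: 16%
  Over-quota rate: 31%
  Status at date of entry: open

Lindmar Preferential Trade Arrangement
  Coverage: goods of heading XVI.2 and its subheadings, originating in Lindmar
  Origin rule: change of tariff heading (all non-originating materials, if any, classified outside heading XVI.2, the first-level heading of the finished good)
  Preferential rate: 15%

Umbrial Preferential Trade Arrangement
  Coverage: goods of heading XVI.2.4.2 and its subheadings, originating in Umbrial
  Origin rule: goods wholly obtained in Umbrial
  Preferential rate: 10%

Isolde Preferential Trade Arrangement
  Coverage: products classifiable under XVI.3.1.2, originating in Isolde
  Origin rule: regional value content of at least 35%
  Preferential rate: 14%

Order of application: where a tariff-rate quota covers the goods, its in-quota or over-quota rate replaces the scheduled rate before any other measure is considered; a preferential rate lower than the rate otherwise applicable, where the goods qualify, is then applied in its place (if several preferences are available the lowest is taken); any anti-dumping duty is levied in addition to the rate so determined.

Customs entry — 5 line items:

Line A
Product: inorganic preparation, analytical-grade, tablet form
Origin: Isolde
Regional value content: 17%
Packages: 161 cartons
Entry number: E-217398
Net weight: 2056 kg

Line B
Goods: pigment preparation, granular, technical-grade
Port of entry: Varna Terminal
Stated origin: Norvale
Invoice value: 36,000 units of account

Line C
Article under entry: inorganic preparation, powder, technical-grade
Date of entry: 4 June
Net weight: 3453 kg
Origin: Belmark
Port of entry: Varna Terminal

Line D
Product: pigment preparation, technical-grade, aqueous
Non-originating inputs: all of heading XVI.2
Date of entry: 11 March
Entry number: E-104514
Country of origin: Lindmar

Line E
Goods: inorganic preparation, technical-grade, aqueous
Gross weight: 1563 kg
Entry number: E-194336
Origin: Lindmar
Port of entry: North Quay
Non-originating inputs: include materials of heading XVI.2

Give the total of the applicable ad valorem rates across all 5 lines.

92%

Line A: inorganic → XVI.2; tablet form → XVI.2.2; analytical-grade → XVI.2.2.2. Scheduled 27%. Isolde agreement on XVI.3.1.2: XVI.2.2.2 not covered. → 27%.
Line B: pigment → XVI.1; granular → XVI.1.4; technical-grade → XVI.1.4.2. Scheduled 20%. No special measure applies. → 20%.
Line C: inorganic → XVI.2; powder → XVI.2.3; technical-grade → XVI.2.3.2. Scheduled 2%. No special measure applies. → 2%.
Line D: pigment → XVI.1; aqueous → XVI.1.2; technical-grade → XVI.1.2.2. Scheduled 9%. Lindmar agreement on XVI.2: XVI.1.2.2 not covered. → 9%.
Line E: inorganic → XVI.2; aqueous → XVI.2.1; technical-grade → XVI.2.1.1. Scheduled 34%. Lindmar agreement on XVI.2: CTH not met. → 34%.
Sum: 27% + 20% + 2% + 9% + 34% = 92%.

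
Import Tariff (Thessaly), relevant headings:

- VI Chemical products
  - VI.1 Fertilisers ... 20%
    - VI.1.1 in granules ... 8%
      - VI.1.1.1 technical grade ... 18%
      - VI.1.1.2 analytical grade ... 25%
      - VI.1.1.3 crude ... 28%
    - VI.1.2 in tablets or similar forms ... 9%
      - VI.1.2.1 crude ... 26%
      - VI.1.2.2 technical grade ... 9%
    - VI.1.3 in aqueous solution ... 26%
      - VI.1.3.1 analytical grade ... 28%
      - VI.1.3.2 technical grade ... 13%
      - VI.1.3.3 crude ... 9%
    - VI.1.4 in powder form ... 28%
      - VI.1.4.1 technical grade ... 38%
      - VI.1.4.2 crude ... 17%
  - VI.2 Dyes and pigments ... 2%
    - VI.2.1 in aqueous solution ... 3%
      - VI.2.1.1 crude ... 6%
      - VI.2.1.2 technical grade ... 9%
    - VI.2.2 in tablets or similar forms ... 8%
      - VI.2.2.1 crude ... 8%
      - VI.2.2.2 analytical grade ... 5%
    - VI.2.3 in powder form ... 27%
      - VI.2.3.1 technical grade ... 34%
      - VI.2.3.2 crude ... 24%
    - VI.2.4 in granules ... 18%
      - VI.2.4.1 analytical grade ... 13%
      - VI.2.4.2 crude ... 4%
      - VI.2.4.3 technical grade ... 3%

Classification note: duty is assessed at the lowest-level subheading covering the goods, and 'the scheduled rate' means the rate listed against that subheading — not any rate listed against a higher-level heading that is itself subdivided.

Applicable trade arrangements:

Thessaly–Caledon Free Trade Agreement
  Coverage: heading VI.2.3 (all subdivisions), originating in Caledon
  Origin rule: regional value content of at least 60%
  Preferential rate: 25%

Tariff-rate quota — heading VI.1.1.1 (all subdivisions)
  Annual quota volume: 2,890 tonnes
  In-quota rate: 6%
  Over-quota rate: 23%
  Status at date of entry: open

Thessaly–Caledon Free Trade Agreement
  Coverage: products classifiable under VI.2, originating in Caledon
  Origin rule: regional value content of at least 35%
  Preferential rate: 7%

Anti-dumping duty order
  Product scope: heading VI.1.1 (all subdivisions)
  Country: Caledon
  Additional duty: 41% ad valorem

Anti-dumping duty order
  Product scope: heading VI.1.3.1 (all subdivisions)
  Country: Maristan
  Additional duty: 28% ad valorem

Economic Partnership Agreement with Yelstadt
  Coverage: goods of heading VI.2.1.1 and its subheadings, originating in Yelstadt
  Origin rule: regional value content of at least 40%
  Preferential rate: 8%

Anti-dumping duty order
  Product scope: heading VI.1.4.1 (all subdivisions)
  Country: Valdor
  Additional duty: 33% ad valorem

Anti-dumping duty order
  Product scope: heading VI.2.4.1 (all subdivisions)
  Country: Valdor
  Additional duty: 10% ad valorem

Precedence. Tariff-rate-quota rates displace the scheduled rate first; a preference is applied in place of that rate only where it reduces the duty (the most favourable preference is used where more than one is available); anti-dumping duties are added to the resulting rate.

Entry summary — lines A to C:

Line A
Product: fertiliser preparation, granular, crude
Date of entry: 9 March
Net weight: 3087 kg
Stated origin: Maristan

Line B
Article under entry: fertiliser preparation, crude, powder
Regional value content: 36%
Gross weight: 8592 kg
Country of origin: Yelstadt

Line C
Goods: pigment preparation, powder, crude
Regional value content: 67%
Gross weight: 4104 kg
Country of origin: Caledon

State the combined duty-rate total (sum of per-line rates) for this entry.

Line A: fertiliser → VI.1; granular → VI.1.1; crude → VI.1.1.3. Scheduled 28%. No special measure applies. → 28%.
Line B: fertiliser → VI.1; powder → VI.1.4; crude → VI.1.4.2. Scheduled 17%. Yelstadt agreement on VI.2.1.1: VI.1.4.2 not covered. → 17%.
Line C: pigment → VI.2; powder → VI.2.3; crude → VI.2.3.2. Scheduled 24%. Caledon agreement on VI.2.3: RVC ≥ 60% → 25% available; Caledon agreement on VI.2: RVC ≥ 35% → 7% available; preferential 7%. → 7%.
Sum: 28% + 17% + 7% = 52%.

52%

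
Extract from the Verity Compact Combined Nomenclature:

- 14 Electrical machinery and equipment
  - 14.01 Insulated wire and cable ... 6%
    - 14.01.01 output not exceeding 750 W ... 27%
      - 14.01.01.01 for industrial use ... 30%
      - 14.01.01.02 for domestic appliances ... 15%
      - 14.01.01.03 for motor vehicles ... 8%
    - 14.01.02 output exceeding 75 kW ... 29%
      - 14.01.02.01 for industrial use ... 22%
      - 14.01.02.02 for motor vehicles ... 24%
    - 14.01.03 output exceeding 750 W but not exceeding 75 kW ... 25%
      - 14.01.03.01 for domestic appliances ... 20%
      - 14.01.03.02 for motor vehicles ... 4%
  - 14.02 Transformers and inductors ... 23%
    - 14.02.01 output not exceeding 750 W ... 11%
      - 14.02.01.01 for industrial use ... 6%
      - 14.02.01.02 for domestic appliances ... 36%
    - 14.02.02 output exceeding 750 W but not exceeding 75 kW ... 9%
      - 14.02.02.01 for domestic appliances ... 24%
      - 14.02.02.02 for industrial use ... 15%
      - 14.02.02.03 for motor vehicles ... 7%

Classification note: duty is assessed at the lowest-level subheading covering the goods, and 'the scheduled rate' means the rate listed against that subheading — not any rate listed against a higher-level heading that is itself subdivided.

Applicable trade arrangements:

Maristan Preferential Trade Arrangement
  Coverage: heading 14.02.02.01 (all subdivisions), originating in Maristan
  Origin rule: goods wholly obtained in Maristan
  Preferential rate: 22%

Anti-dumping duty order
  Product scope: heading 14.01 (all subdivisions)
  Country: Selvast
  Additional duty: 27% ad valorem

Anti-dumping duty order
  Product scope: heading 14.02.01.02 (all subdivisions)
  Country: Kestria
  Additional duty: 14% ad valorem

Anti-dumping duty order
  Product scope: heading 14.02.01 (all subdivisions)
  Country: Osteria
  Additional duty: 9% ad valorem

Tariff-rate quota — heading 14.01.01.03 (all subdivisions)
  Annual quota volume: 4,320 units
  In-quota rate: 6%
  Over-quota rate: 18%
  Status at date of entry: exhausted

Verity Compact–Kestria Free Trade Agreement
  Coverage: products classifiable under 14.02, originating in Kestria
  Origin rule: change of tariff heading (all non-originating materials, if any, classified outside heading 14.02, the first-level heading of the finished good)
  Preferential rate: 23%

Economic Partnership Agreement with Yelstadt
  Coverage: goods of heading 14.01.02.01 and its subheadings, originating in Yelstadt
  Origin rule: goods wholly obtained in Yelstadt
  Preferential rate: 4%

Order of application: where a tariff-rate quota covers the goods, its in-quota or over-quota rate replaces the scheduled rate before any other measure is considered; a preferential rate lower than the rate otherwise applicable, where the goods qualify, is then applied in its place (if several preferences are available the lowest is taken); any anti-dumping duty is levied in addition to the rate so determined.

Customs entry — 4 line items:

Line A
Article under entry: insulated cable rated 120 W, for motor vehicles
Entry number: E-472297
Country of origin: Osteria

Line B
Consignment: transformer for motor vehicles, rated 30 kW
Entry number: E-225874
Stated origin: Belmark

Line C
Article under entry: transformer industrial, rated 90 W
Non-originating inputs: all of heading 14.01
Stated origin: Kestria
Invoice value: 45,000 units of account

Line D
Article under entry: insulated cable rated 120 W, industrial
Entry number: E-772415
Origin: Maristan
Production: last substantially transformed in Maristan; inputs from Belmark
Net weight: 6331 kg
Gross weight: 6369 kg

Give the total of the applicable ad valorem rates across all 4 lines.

Line A: insulated cable → 14.01; rated 120 W → 14.01.01; for motor vehicles → 14.01.01.03. Scheduled 8%. quota on 14.01.01.03 exhausted → over-quota 18%. → 18%.
Line B: transformer → 14.02; rated 30 kW → 14.02.02; for motor vehicles → 14.02.02.03. Scheduled 7%. No special measure applies. → 7%.
Line C: transformer → 14.02; rated 90 W → 14.02.01; industrial → 14.02.01.01. Scheduled 6%. Kestria agreement on 14.02: CTH met → 23% available; preference 23% not lower than 6% → no reduction. → 6%.
Line D: insulated cable → 14.01; rated 120 W → 14.01.01; industrial → 14.01.01.01. Scheduled 30%. Maristan agreement on 14.02.02.01: 14.01.01.01 not covered. → 30%.
Sum: 18% + 7% + 6% + 30% = 61%.

61%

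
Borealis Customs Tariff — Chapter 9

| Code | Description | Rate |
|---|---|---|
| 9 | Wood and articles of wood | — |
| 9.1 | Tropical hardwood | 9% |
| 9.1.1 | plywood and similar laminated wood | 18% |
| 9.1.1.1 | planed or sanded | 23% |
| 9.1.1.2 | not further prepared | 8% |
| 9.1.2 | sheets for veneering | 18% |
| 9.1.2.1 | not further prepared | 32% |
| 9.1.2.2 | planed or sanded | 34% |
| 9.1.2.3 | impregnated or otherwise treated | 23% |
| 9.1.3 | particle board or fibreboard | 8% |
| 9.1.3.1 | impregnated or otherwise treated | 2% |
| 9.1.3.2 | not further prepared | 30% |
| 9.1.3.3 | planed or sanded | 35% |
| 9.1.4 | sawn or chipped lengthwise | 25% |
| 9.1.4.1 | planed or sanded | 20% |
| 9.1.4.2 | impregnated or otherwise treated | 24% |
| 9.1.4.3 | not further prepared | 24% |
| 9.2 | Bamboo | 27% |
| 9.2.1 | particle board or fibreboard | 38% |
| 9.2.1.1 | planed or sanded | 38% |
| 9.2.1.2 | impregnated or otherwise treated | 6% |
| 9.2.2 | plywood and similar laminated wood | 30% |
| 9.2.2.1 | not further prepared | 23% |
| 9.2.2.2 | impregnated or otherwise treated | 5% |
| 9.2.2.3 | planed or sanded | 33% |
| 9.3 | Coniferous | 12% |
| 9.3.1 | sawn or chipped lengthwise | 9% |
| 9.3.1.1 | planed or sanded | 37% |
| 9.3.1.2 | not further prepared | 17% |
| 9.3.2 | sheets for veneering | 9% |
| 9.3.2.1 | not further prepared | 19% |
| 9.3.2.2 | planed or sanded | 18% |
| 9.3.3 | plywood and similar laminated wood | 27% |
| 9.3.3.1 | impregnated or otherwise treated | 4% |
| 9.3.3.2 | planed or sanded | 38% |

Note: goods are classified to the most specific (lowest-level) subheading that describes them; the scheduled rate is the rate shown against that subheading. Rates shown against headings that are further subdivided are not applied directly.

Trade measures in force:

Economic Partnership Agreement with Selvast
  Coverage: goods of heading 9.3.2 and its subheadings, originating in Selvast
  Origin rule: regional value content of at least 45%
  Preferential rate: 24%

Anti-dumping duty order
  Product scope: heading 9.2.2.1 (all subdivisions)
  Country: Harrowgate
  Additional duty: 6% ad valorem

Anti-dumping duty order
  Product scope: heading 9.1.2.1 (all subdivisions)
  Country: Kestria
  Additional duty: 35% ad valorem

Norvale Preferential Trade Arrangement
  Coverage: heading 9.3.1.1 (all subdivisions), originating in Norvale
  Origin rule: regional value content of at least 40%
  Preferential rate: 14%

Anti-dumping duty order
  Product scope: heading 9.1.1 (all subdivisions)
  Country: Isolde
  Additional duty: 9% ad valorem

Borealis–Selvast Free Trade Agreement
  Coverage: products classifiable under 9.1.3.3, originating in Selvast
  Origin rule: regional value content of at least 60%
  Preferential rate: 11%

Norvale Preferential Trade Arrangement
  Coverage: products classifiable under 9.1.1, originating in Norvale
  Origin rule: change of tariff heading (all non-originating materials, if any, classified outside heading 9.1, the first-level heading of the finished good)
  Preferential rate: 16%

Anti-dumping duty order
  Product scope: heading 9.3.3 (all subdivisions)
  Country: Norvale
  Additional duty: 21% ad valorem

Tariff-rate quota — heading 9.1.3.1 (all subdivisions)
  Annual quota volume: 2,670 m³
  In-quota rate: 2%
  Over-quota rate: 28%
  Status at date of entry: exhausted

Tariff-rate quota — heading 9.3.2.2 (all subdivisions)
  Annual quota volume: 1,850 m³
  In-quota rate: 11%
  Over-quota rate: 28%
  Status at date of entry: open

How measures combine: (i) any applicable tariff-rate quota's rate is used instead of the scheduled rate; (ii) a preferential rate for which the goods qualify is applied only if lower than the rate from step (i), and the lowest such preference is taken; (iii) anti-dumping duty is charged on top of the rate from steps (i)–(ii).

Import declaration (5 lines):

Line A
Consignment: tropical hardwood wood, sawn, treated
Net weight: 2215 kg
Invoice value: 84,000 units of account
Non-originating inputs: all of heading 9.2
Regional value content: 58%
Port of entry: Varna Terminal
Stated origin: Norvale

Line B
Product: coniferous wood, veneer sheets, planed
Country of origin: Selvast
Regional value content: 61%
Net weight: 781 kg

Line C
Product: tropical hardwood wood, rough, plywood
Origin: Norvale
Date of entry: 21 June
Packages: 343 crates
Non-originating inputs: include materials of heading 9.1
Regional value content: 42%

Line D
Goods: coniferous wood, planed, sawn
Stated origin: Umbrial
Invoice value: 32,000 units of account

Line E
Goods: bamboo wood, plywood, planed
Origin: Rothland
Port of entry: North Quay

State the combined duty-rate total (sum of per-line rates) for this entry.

113%

Line A: tropical hardwood → 9.1; sawn → 9.1.4; treated → 9.1.4.2. Scheduled 24%. Norvale agreement on 9.3.1.1: 9.1.4.2 not covered; Norvale agreement on 9.1.1: 9.1.4.2 not covered. → 24%.
Line B: coniferous → 9.3; veneer sheets → 9.3.2; planed → 9.3.2.2. Scheduled 18%. quota on 9.3.2.2 open → in-quota 11%; Selvast agreement on 9.3.2: RVC ≥ 45% → 24% available; Selvast agreement on 9.1.3.3: 9.3.2.2 not covered; preference 24% not lower than 11% → no reduction. → 11%.
Line C: tropical hardwood → 9.1; plywood → 9.1.1; rough → 9.1.1.2. Scheduled 8%. Norvale agreement on 9.3.1.1: 9.1.1.2 not covered; Norvale agreement on 9.1.1: CTH not met. → 8%.
Line D: coniferous → 9.3; sawn → 9.3.1; planed → 9.3.1.1. Scheduled 37%. No special measure applies. → 37%.
Line E: bamboo → 9.2; plywood → 9.2.2; planed → 9.2.2.3. Scheduled 33%. No special measure applies. → 33%.
Sum: 24% + 11% + 8% + 37% + 33% = 113%.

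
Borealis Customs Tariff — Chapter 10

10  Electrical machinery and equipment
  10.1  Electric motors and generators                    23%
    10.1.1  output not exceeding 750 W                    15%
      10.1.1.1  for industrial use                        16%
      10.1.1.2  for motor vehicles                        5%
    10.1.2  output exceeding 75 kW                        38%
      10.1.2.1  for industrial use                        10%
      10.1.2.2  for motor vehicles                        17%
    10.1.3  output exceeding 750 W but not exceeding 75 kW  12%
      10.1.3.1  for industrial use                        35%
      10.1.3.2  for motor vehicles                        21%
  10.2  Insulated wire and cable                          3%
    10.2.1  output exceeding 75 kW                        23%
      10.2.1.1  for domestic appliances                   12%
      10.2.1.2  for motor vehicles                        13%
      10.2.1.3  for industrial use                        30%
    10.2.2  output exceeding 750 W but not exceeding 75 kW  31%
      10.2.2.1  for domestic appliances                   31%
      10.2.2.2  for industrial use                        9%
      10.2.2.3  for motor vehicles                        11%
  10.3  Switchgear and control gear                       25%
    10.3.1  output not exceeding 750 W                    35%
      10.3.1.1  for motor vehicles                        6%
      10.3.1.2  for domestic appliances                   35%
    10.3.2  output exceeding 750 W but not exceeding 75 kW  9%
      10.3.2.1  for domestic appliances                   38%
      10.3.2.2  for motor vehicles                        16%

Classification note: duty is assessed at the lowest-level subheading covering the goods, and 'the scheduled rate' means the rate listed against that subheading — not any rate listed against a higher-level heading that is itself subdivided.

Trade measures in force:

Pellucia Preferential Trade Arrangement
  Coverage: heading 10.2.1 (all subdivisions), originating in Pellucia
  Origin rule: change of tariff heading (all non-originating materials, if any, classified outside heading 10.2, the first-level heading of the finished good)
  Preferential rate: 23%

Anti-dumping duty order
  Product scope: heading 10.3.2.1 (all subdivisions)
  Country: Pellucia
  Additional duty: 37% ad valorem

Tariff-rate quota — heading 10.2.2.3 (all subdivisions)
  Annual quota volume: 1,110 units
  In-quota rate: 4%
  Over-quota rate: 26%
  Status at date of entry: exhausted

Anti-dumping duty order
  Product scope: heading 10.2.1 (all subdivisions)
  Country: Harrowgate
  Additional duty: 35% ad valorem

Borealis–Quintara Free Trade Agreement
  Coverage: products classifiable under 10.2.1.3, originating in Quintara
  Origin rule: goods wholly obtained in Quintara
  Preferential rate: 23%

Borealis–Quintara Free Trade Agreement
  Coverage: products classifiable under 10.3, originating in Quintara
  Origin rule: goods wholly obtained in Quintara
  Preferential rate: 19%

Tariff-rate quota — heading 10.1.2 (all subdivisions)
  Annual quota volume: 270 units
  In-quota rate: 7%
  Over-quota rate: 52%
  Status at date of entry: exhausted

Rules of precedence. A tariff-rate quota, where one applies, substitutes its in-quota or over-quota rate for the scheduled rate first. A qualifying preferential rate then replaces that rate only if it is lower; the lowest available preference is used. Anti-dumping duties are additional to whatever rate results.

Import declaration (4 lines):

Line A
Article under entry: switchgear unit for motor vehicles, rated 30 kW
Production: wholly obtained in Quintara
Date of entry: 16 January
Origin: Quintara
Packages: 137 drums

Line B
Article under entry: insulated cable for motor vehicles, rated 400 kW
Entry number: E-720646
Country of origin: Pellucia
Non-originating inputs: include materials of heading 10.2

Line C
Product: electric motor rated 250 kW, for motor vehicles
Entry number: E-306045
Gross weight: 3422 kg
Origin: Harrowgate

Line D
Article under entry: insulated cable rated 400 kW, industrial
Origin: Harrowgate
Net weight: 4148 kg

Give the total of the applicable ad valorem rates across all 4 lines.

146%

Line A: switchgear unit → 10.3; rated 30 kW → 10.3.2; for motor vehicles → 10.3.2.2. Scheduled 16%. Quintara agreement on 10.2.1.3: 10.3.2.2 not covered; Quintara agreement on 10.3: wholly obtained → 19% available; preference 19% not lower than 16% → no reduction. → 16%.
Line B: insulated cable → 10.2; rated 400 kW → 10.2.1; for motor vehicles → 10.2.1.2. Scheduled 13%. Pellucia agreement on 10.2.1: CTH not met. → 13%.
Line C: electric motor → 10.1; rated 250 kW → 10.1.2; for motor vehicles → 10.1.2.2. Scheduled 17%. quota on 10.1.2 exhausted → over-quota 52%. → 52%.
Line D: insulated cable → 10.2; rated 400 kW → 10.2.1; industrial → 10.2.1.3. Scheduled 30%. anti-dumping (Harrowgate, 10.2.1): +35%; total 30% + 35% = 65%. → 65%.
Sum: 16% + 13% + 52% + 65% = 146%.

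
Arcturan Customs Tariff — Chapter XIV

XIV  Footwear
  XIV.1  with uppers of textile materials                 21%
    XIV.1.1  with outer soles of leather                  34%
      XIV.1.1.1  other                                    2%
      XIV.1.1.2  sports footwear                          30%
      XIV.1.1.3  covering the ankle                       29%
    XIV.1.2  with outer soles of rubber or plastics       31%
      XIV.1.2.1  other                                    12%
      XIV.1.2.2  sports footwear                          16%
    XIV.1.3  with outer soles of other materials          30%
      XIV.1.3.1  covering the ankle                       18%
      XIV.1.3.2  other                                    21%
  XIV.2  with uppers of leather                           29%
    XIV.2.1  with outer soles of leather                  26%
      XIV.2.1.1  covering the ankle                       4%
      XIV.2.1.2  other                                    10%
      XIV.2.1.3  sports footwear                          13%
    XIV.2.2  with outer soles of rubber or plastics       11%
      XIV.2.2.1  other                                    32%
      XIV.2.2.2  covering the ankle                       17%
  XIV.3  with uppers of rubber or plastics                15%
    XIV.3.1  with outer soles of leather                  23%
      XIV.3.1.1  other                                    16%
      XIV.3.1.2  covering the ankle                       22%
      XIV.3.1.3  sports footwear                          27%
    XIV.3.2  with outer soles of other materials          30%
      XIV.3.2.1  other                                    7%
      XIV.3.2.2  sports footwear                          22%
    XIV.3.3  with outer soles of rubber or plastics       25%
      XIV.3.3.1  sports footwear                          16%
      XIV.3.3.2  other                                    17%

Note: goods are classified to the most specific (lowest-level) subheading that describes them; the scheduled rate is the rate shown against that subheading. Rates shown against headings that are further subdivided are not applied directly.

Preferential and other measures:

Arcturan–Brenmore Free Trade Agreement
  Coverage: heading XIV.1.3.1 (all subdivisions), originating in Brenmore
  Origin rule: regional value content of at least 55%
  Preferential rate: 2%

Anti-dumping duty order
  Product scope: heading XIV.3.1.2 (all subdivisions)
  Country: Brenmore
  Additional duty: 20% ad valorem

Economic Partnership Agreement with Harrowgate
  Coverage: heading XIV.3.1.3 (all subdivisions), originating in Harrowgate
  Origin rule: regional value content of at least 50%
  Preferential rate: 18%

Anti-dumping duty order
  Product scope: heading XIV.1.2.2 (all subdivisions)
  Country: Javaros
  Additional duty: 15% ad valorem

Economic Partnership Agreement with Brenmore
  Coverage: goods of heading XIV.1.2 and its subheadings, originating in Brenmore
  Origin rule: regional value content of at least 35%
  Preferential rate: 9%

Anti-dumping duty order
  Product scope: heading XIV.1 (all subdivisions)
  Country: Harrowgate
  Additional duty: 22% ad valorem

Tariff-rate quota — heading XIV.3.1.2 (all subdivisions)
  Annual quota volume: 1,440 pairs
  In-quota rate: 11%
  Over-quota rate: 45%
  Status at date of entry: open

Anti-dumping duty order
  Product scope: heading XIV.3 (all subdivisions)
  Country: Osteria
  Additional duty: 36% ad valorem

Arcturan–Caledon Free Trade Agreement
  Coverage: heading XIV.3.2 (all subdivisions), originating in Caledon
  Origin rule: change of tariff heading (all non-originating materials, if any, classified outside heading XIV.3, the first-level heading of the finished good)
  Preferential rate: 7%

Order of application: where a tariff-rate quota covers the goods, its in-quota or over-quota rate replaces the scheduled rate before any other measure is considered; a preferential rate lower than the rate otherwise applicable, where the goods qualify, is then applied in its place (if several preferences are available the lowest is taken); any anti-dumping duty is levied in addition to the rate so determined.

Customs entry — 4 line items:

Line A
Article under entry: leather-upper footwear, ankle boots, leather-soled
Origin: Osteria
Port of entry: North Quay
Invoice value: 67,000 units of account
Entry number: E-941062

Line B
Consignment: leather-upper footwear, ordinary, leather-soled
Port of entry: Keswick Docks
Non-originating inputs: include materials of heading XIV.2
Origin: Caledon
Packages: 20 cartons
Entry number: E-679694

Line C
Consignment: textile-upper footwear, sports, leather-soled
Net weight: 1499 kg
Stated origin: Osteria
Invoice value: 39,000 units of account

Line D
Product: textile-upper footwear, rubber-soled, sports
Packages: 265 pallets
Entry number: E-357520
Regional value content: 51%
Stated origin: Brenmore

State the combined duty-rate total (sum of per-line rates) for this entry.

53%

Line A: leather-upper → XIV.2; leather-soled → XIV.2.1; ankle boots → XIV.2.1.1. Scheduled 4%. No special measure applies. → 4%.
Line B: leather-upper → XIV.2; leather-soled → XIV.2.1; ordinary → XIV.2.1.2. Scheduled 10%. Caledon agreement on XIV.3.2: XIV.2.1.2 not covered. → 10%.
Line C: textile-upper → XIV.1; leather-soled → XIV.1.1; sports → XIV.1.1.2. Scheduled 30%. No special measure applies. → 30%.
Line D: textile-upper → XIV.1; rubber-soled → XIV.1.2; sports → XIV.1.2.2. Scheduled 16%. Brenmore agreement on XIV.1.3.1: XIV.1.2.2 not covered; Brenmore agreement on XIV.1.2: RVC ≥ 35% → 9% available; preferential 9%. → 9%.
Sum: 4% + 10% + 30% + 9% = 53%.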